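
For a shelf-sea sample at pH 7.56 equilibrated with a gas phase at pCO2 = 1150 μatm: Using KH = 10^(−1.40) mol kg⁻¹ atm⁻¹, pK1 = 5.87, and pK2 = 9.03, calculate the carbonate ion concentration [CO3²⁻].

[CO3²⁻] = 0.0760 mmol/kg

[CO2*] = KH · pCO2 = 10^(−1.40) × 1150×10^-6 = 4.578×10^-5 mol/kg
α₀ = 1/(1 + K1/[H⁺] + K1K2/[H⁺]²) = 1/(1 + 10^+1.69 + 10^+0.22) = 0.01937
DIC = [CO2*]/α₀ = 4.578×10^-5 / 0.01937 = 2.364 mmol/kg
[CO3²⁻] = α₂·DIC; α₂ = 0.03214, so [CO3²⁻] = 0.03214 × 2.364 = 0.0760 mmol/kg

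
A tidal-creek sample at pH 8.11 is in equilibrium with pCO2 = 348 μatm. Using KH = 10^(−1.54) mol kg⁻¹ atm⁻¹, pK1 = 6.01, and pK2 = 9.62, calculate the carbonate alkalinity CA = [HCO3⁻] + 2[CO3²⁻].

CA = 1.34 mmol/kg

[CO2*] = KH · pCO2 = 10^(−1.54) × 348×10^-6 = 1.004×10^-5 mol/kg
α₀ = 1/(1 + K1/[H⁺] + K1K2/[H⁺]²) = 1/(1 + 10^+2.10 + 10^+0.59) = 0.007646
DIC = [CO2*]/α₀ = 1.004×10^-5 / 0.007646 = 1.313 mmol/kg
CA = (α₁ + 2α₂)·DIC = (0.9626 + 2×0.02975) × 1.313 = 1.34 mmol/kg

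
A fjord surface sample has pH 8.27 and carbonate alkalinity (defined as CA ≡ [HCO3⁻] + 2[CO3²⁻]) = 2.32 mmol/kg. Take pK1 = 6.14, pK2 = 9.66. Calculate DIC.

CA = [HCO3⁻] + 2[CO3²⁻] = (α₁ + 2α₂)·DIC
At pH 8.27: [H⁺]/K1 = 10^-2.13 = 0.0074131, K2/[H⁺] = 10^-1.39 = 0.040738
α₁ = 1/(1 + 0.0074131 + 0.040738) = 1/1.0482 = 0.9541; α₂ = α₁·K2/[H⁺] = 0.03887
α₁ + 2α₂ = 1.0318
DIC = CA / (α₁ + 2α₂) = 2.32 / 1.0318 = 2.25 mmol/kg

DIC = 2.25 mmol/kg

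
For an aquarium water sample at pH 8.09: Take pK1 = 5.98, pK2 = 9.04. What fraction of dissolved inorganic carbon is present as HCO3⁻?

α₁ = 1 / (1 + [H⁺]/K1 + K2/[H⁺]) = 1 / (1 + 10^-2.11 + 10^-0.95)
   = 1 / (1 + 0.0077625 + 0.11220) = 1/1.1200 = 0.8929

α₁ = 0.893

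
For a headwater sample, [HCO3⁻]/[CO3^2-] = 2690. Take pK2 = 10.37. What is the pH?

pH = 6.94

From K2 = [H⁺][CO3^2-]/[HCO3⁻]:  pH = pK2 − log₁₀([HCO3⁻]/[CO3^2-])
log₁₀(2690) = +3.430
pH = 10.37 − (+3.430) = 6.94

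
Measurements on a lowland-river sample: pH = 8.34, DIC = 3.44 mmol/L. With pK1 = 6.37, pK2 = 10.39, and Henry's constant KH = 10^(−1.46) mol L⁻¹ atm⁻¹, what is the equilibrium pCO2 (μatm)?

pCO2 = 1040 μatm

α₀ = 1 / (1 + K1/[H⁺] + K1K2/[H⁺]²) = 1 / (1 + 10^+1.97 + 10^-0.08)
   = 1 / (1 + 93.325 + 0.83176) = 1/95.157 = 0.01051
[CO2*] = α₀ × DIC = 0.01051 × 3.44 = 0.03615 mmol/L
pCO2 = [CO2*]/KH = 3.615×10^-5 / 3.467×10^-2 = 1040 μatm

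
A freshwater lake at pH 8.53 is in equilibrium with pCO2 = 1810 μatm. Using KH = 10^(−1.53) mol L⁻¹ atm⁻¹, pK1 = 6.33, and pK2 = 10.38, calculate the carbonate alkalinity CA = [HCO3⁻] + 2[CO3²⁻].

[CO2*] = KH · pCO2 = 10^(−1.53) × 1810×10^-6 = 5.342×10^-5 mol/L
α₀ = 1/(1 + K1/[H⁺] + K1K2/[H⁺]²) = 1/(1 + 10^+2.20 + 10^+0.35) = 0.006183
DIC = [CO2*]/α₀ = 5.342×10^-5 / 0.006183 = 8.639 mmol/L
CA = (α₁ + 2α₂)·DIC = (0.9800 + 2×0.01384) × 8.639 = 8.71 mmol/L

CA = 8.71 mmol/L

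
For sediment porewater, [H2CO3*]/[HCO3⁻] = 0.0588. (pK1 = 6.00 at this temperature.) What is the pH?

pH = 7.23

From K1 = [H⁺][HCO3⁻]/[H2CO3*]:  pH = pK1 − log₁₀([H2CO3*]/[HCO3⁻])
log₁₀(0.0588) = -1.231
pH = 6.00 − (-1.231) = 7.23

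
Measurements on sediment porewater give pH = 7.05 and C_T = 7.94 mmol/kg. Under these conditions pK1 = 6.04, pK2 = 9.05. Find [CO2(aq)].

[CO2*] = 0.700 mmol/kg

α₀ = 1 / (1 + K1/[H⁺] + K1K2/[H⁺]²) = 1 / (1 + 10^+1.01 + 10^-0.99)
   = 1 / (1 + 10.233 + 0.10233) = 1/11.335 = 0.08822
[CO2*] = α₀ × DIC = 0.08822 × 7.94 = 0.700 mmol/kg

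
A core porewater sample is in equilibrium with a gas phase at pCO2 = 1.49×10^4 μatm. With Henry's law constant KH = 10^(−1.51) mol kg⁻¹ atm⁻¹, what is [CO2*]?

[CO2*] = 460 μmol/kg

KH = 10^(−1.51) = 3.090×10^-2 mol kg⁻¹ atm⁻¹
[CO2*] = KH · pCO2 = 3.090×10^-2 × 1.49×10^4×10^-6 atm = 4.60×10^-4 mol/kg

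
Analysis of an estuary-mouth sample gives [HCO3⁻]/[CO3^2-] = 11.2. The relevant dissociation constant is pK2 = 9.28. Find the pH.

pH = 8.23

From K2 = [H⁺][CO3^2-]/[HCO3⁻]:  pH = pK2 − log₁₀([HCO3⁻]/[CO3^2-])
log₁₀(11.2) = +1.049
pH = 9.28 − (+1.049) = 8.23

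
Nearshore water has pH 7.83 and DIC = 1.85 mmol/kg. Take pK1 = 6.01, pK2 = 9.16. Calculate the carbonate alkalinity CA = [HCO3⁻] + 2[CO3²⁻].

CA = [HCO3⁻] + 2[CO3²⁻] = (α₁ + 2α₂)·DIC
At pH 7.83: [H⁺]/K1 = 10^-1.82 = 0.015136, K2/[H⁺] = 10^-1.33 = 0.046774
α₁ = 1/(1 + 0.015136 + 0.046774) = 1/1.0619 = 0.9417; α₂ = α₁·K2/[H⁺] = 0.04405
α₁ + 2α₂ = 1.0298
CA = 1.0298 × 1.85 = 1.91 mmol/kg

CA = 1.91 mmol/kg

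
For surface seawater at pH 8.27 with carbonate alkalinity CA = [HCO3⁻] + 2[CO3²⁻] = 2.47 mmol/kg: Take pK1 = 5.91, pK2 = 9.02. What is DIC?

CA = [HCO3⁻] + 2[CO3²⁻] = (α₁ + 2α₂)·DIC
At pH 8.27: [H⁺]/K1 = 10^-2.36 = 0.0043652, K2/[H⁺] = 10^-0.75 = 0.17783
α₁ = 1/(1 + 0.0043652 + 0.17783) = 1/1.1822 = 0.8459; α₂ = α₁·K2/[H⁺] = 0.1504
α₁ + 2α₂ = 1.1467
DIC = CA / (α₁ + 2α₂) = 2.47 / 1.1467 = 2.15 mmol/kg

DIC = 2.15 mmol/kg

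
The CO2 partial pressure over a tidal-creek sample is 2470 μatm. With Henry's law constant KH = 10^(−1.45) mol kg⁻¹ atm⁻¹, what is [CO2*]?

[CO2*] = 87.6 μmol/kg

KH = 10^(−1.45) = 3.548×10^-2 mol kg⁻¹ atm⁻¹
[CO2*] = KH · pCO2 = 3.548×10^-2 × 2470×10^-6 atm = 8.76×10^-5 mol/kg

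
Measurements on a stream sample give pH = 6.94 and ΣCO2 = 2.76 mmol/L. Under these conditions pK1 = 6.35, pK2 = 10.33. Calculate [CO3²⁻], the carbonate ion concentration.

[CO3²⁻] = 0.894 μmol/L

α₂ = 1 / (1 + [H⁺]/K2 + [H⁺]²/(K1K2)) = 1 / (1 + 10^+3.39 + 10^+2.80)
   = 1 / (1 + 2454.7 + 630.96) = 1/3086.7 = 0.0003240
[CO3²⁻] = α₂ × DIC = 0.0003240 × 2.76 = 0.000894 mmol/L = 0.894 μmol/L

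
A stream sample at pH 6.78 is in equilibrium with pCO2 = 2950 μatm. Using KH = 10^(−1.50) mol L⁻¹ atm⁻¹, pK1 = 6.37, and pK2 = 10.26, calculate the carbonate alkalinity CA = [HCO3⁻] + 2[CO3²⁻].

[CO2*] = KH · pCO2 = 10^(−1.50) × 2950×10^-6 = 9.329×10^-5 mol/L
α₀ = 1/(1 + K1/[H⁺] + K1K2/[H⁺]²) = 1/(1 + 10^+0.41 + 10^-3.07) = 0.2800
DIC = [CO2*]/α₀ = 9.329×10^-5 / 0.2800 = 0.3332 mmol/L
CA = (α₁ + 2α₂)·DIC = (0.7197 + 2×0.0002383) × 0.3332 = 0.240 mmol/L

CA = 0.240 mmol/L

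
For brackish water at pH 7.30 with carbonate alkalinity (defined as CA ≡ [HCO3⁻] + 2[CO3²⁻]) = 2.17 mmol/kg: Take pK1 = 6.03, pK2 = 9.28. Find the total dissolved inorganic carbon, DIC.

DIC = 2.26 mmol/kg

CA = [HCO3⁻] + 2[CO3²⁻] = (α₁ + 2α₂)·DIC
At pH 7.30: [H⁺]/K1 = 10^-1.27 = 0.053703, K2/[H⁺] = 10^-1.98 = 0.010471
α₁ = 1/(1 + 0.053703 + 0.010471) = 1/1.0642 = 0.9397; α₂ = α₁·K2/[H⁺] = 0.009840
α₁ + 2α₂ = 0.9594
DIC = CA / (α₁ + 2α₂) = 2.17 / 0.9594 = 2.26 mmol/kg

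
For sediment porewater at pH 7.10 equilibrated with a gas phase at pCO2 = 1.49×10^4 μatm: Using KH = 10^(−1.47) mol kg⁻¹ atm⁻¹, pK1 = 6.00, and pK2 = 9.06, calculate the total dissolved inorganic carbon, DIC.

[CO2*] = KH · pCO2 = 10^(−1.47) × 1.49×10^4×10^-6 = 5.049×10^-4 mol/kg
α₀ = 1/(1 + K1/[H⁺] + K1K2/[H⁺]²) = 1/(1 + 10^+1.10 + 10^-0.86) = 0.07285
DIC = [CO2*]/α₀ = 5.049×10^-4 / 0.07285 = 6.93 mmol/kg

DIC = 6.93 mmol/kg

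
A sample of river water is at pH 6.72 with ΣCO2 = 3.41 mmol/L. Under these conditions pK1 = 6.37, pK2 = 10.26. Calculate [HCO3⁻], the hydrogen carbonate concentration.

α₁ = 1 / (1 + [H⁺]/K1 + K2/[H⁺]) = 1 / (1 + 10^-0.35 + 10^-3.54)
   = 1 / (1 + 0.44668 + 0.00028840) = 1/1.4470 = 0.6911
[HCO3⁻] = α₁ × DIC = 0.6911 × 3.41 = 2.36 mmol/L

[HCO3⁻] = 2.36 mmol/L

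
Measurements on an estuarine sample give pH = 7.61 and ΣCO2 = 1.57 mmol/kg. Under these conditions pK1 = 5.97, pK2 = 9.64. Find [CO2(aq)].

α₀ = 1 / (1 + K1/[H⁺] + K1K2/[H⁺]²) = 1 / (1 + 10^+1.64 + 10^-0.39)
   = 1 / (1 + 43.652 + 0.40738) = 1/45.059 = 0.02219
[CO2*] = α₀ × DIC = 0.02219 × 1.57 = 0.0348 mmol/kg

[CO2*] = 0.0348 mmol/kg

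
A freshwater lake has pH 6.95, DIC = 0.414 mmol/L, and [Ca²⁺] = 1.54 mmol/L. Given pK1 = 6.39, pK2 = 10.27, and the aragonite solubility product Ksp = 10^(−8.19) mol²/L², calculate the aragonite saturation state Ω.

α₂ = 1 / (1 + [H⁺]/K2 + [H⁺]²/(K1K2)) = 1 / (1 + 10^+3.32 + 10^+2.76)
   = 1 / (1 + 2089.3 + 575.44) = 1/2665.7 = 0.0003751
[CO3²⁻] = α₂ × DIC = 0.0003751 × 0.414 = 0.0001553 mmol/L = 0.1553 μmol/L
Ksp = 10^(−8.19) = 6.457×10^-9
Ω = [Ca²⁺][CO3²⁻]/Ksp = (1.54×10^-3)(1.553×10^-7) / 6.457×10^-9 = 0.0370

Ω = 0.0370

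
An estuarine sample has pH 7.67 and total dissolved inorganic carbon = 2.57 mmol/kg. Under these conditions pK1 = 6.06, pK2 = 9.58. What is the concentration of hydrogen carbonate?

α₁ = 1 / (1 + [H⁺]/K1 + K2/[H⁺]) = 1 / (1 + 10^-1.61 + 10^-1.91)
   = 1 / (1 + 0.024547 + 0.012303) = 1/1.0368 = 0.9645
[HCO3⁻] = α₁ × DIC = 0.9645 × 2.57 = 2.48 mmol/kg

[HCO3⁻] = 2.48 mmol/kg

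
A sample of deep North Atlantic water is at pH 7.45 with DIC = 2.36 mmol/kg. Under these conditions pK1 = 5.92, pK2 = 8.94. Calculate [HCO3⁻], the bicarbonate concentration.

α₁ = 1 / (1 + [H⁺]/K1 + K2/[H⁺]) = 1 / (1 + 10^-1.53 + 10^-1.49)
   = 1 / (1 + 0.029512 + 0.032359) = 1/1.0619 = 0.9417
[HCO3⁻] = α₁ × DIC = 0.9417 × 2.36 = 2.22 mmol/kg

[HCO3⁻] = 2.22 mmol/kg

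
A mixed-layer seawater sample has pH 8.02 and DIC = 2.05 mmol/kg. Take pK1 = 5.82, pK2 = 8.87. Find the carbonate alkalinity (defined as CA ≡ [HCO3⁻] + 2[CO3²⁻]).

CA = 2.29 mmol/kg

CA = [HCO3⁻] + 2[CO3²⁻] = (α₁ + 2α₂)·DIC
At pH 8.02: [H⁺]/K1 = 10^-2.20 = 0.0063096, K2/[H⁺] = 10^-0.85 = 0.14125
α₁ = 1/(1 + 0.0063096 + 0.14125) = 1/1.1476 = 0.8714; α₂ = α₁·K2/[H⁺] = 0.1231
α₁ + 2α₂ = 1.1176
CA = 1.1176 × 2.05 = 2.29 mmol/kg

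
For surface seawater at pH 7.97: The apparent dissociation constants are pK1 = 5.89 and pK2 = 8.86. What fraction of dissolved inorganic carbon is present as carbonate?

α₂ = 1 / (1 + [H⁺]/K2 + [H⁺]²/(K1K2)) = 1 / (1 + 10^+0.89 + 10^-1.19)
   = 1 / (1 + 7.7625 + 0.064565) = 1/8.8270 = 0.1133

α₂ = 0.113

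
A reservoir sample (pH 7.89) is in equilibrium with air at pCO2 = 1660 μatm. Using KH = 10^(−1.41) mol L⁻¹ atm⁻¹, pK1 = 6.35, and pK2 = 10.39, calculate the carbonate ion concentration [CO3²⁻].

[CO3²⁻] = 7.08 μmol/L

[CO2*] = KH · pCO2 = 10^(−1.41) × 1660×10^-6 = 6.458×10^-5 mol/L
α₀ = 1/(1 + K1/[H⁺] + K1K2/[H⁺]²) = 1/(1 + 10^+1.54 + 10^-0.96) = 0.02795
DIC = [CO2*]/α₀ = 6.458×10^-5 / 0.02795 = 2.311 mmol/L
[CO3²⁻] = α₂·DIC; α₂ = 0.003064, so [CO3²⁻] = 0.003064 × 2.311 = 0.00708 mmol/L = 7.08 μmol/L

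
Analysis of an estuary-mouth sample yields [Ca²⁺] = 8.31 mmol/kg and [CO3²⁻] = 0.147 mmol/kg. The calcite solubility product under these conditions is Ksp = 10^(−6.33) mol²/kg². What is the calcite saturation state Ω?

Ksp = 10^(−6.33) = 4.677×10^-7
Ω = [Ca²⁺][CO3²⁻]/Ksp = (8.31×10^-3)(0.147×10^-3) / 4.677×10^-7 = 2.61

Ω = 2.61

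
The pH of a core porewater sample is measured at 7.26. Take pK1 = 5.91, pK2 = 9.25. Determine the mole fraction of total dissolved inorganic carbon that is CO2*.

α₀ = 0.0423

α₀ = 1 / (1 + K1/[H⁺] + K1K2/[H⁺]²) = 1 / (1 + 10^+1.35 + 10^-0.64)
   = 1 / (1 + 22.387 + 0.22909) = 1/23.616 = 0.04234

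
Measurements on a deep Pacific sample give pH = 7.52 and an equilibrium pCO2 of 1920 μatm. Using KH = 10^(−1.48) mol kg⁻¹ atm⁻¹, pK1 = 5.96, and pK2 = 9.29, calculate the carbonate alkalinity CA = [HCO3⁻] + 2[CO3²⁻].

[CO2*] = KH · pCO2 = 10^(−1.48) × 1920×10^-6 = 6.358×10^-5 mol/kg
α₀ = 1/(1 + K1/[H⁺] + K1K2/[H⁺]²) = 1/(1 + 10^+1.56 + 10^-0.21) = 0.02637
DIC = [CO2*]/α₀ = 6.358×10^-5 / 0.02637 = 2.411 mmol/kg
CA = (α₁ + 2α₂)·DIC = (0.9574 + 2×0.01626) × 2.411 = 2.39 mmol/kg

CA = 2.39 mmol/kg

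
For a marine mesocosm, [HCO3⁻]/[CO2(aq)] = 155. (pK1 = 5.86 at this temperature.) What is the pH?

From K1 = [H⁺][HCO3⁻]/[CO2(aq)]:  pH = pK1 + log₁₀([HCO3⁻]/[CO2(aq)])
log₁₀(155) = +2.190
pH = 5.86 + (+2.190) = 8.05

pH = 8.05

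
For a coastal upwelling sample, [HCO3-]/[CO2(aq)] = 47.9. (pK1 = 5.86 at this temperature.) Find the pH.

From K1 = [H⁺][HCO3-]/[CO2(aq)]:  pH = pK1 + log₁₀([HCO3-]/[CO2(aq)])
log₁₀(47.9) = +1.680
pH = 5.86 + (+1.680) = 7.54

pH = 7.54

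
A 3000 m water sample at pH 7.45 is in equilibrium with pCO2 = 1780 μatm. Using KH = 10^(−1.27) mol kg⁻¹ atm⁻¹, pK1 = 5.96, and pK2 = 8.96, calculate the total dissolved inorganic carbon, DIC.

DIC = 3.14 mmol/kg

[CO2*] = KH · pCO2 = 10^(−1.27) × 1780×10^-6 = 9.559×10^-5 mol/kg
α₀ = 1/(1 + K1/[H⁺] + K1K2/[H⁺]²) = 1/(1 + 10^+1.49 + 10^-0.02) = 0.03043
DIC = [CO2*]/α₀ = 9.559×10^-5 / 0.03043 = 3.14 mmol/kg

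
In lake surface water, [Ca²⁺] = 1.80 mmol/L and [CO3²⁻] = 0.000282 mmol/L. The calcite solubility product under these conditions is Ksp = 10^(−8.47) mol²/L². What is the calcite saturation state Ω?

Ω = 0.150

Ksp = 10^(−8.47) = 3.388×10^-9
Ω = [Ca²⁺][CO3²⁻]/Ksp = (1.80×10^-3)(0.000282×10^-3) / 3.388×10^-9 = 0.150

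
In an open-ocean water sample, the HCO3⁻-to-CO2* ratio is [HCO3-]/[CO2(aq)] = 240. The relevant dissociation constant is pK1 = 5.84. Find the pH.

pH = 8.22

From K1 = [H⁺][HCO3-]/[CO2(aq)]:  pH = pK1 + log₁₀([HCO3-]/[CO2(aq)])
log₁₀(240) = +2.380
pH = 5.84 + (+2.380) = 8.22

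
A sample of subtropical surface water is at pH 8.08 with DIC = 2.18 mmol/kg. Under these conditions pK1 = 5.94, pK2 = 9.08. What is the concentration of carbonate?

α₂ = 1 / (1 + [H⁺]/K2 + [H⁺]²/(K1K2)) = 1 / (1 + 10^+1.00 + 10^-1.14)
   = 1 / (1 + 10.000 + 0.072444) = 1/11.072 = 0.09031
[CO3²⁻] = α₂ × DIC = 0.09031 × 2.18 = 0.197 mmol/kg

[CO3²⁻] = 0.197 mmol/kg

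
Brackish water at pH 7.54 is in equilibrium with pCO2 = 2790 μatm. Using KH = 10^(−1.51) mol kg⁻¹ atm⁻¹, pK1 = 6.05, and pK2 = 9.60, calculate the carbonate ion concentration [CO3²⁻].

[CO2*] = KH · pCO2 = 10^(−1.51) × 2790×10^-6 = 8.622×10^-5 mol/kg
α₀ = 1/(1 + K1/[H⁺] + K1K2/[H⁺]²) = 1/(1 + 10^+1.49 + 10^-0.57) = 0.03108
DIC = [CO2*]/α₀ = 8.622×10^-5 / 0.03108 = 2.774 mmol/kg
[CO3²⁻] = α₂·DIC; α₂ = 0.008366, so [CO3²⁻] = 0.008366 × 2.774 = 0.0232 mmol/kg

[CO3²⁻] = 0.0232 mmol/kg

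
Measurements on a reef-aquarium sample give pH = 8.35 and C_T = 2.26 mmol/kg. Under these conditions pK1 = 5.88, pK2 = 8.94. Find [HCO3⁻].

[HCO3⁻] = 1.79 mmol/kg

α₁ = 1 / (1 + [H⁺]/K1 + K2/[H⁺]) = 1 / (1 + 10^-2.47 + 10^-0.59)
   = 1 / (1 + 0.0033884 + 0.25704) = 1/1.2604 = 0.7934
[HCO3⁻] = α₁ × DIC = 0.7934 × 2.26 = 1.79 mmol/kg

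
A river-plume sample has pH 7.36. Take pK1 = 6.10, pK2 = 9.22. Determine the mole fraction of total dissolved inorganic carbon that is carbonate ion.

α₂ = 1 / (1 + [H⁺]/K2 + [H⁺]²/(K1K2)) = 1 / (1 + 10^+1.86 + 10^+0.60)
   = 1 / (1 + 72.444 + 3.9811) = 1/77.425 = 0.01292

α₂ = 0.0129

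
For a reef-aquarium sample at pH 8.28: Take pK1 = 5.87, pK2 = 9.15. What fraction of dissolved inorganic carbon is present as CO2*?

α₀ = 1 / (1 + K1/[H⁺] + K1K2/[H⁺]²) = 1 / (1 + 10^+2.41 + 10^+1.54)
   = 1 / (1 + 257.04 + 34.674) = 1/292.71 = 0.003416

α₀ = 0.00342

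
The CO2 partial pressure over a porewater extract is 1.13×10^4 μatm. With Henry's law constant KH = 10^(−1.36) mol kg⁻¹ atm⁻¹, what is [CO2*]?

[CO2*] = 493 μmol/kg

KH = 10^(−1.36) = 4.365×10^-2 mol kg⁻¹ atm⁻¹
[CO2*] = KH · pCO2 = 4.365×10^-2 × 1.13×10^4×10^-6 atm = 4.93×10^-4 mol/kg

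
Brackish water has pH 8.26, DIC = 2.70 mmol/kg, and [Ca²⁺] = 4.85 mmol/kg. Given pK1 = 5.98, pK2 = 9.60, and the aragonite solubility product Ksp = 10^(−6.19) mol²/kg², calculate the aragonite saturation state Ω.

α₂ = 1 / (1 + [H⁺]/K2 + [H⁺]²/(K1K2)) = 1 / (1 + 10^+1.34 + 10^-0.94)
   = 1 / (1 + 21.878 + 0.11482) = 1/22.992 = 0.04349
[CO3²⁻] = α₂ × DIC = 0.04349 × 2.70 = 0.1174 mmol/kg
Ksp = 10^(−6.19) = 6.457×10^-7
Ω = [Ca²⁺][CO3²⁻]/Ksp = (4.85×10^-3)(1.174×10^-4) / 6.457×10^-7 = 0.882

Ω = 0.882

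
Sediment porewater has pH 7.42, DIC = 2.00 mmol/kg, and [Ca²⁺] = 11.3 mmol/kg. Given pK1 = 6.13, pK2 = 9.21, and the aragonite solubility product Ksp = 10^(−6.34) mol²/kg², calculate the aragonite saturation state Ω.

Ω = 0.751

α₂ = 1 / (1 + [H⁺]/K2 + [H⁺]²/(K1K2)) = 1 / (1 + 10^+1.79 + 10^+0.50)
   = 1 / (1 + 61.660 + 3.1623) = 1/65.822 = 0.01519
[CO3²⁻] = α₂ × DIC = 0.01519 × 2.00 = 0.03039 mmol/kg
Ksp = 10^(−6.34) = 4.571×10^-7
Ω = [Ca²⁺][CO3²⁻]/Ksp = (11.3×10^-3)(3.039×10^-5) / 4.571×10^-7 = 0.751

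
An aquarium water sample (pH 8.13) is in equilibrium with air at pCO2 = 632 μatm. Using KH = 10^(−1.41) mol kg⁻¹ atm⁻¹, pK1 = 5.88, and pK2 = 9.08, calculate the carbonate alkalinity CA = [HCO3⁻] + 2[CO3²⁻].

[CO2*] = KH · pCO2 = 10^(−1.41) × 632×10^-6 = 2.459×10^-5 mol/kg
α₀ = 1/(1 + K1/[H⁺] + K1K2/[H⁺]²) = 1/(1 + 10^+2.25 + 10^+1.30) = 0.005031
DIC = [CO2*]/α₀ = 2.459×10^-5 / 0.005031 = 4.888 mmol/kg
CA = (α₁ + 2α₂)·DIC = (0.8946 + 2×0.1004) × 4.888 = 5.35 mmol/kg

CA = 5.35 mmol/kg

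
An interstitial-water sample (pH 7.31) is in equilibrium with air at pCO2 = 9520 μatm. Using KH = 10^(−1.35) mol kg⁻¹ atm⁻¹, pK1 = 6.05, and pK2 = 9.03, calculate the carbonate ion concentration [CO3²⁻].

[CO2*] = KH · pCO2 = 10^(−1.35) × 9520×10^-6 = 4.252×10^-4 mol/kg
α₀ = 1/(1 + K1/[H⁺] + K1K2/[H⁺]²) = 1/(1 + 10^+1.26 + 10^-0.46) = 0.05117
DIC = [CO2*]/α₀ = 4.252×10^-4 / 0.05117 = 8.311 mmol/kg
[CO3²⁻] = α₂·DIC; α₂ = 0.01774, so [CO3²⁻] = 0.01774 × 8.311 = 0.147 mmol/kg

[CO3²⁻] = 0.147 mmol/kg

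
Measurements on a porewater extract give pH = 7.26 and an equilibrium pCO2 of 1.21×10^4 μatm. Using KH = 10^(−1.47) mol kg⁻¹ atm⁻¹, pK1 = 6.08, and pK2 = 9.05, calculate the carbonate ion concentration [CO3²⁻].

[CO3²⁻] = 0.101 mmol/kg

[CO2*] = KH · pCO2 = 10^(−1.47) × 1.21×10^4×10^-6 = 4.100×10^-4 mol/kg
α₀ = 1/(1 + K1/[H⁺] + K1K2/[H⁺]²) = 1/(1 + 10^+1.18 + 10^-0.61) = 0.06105
DIC = [CO2*]/α₀ = 4.100×10^-4 / 0.06105 = 6.716 mmol/kg
[CO3²⁻] = α₂·DIC; α₂ = 0.01499, so [CO3²⁻] = 0.01499 × 6.716 = 0.101 mmol/kg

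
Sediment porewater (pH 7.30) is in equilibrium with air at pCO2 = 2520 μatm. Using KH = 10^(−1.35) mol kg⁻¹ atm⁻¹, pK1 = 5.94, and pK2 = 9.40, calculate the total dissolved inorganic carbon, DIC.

DIC = 2.71 mmol/kg

[CO2*] = KH · pCO2 = 10^(−1.35) × 2520×10^-6 = 1.126×10^-4 mol/kg
α₀ = 1/(1 + K1/[H⁺] + K1K2/[H⁺]²) = 1/(1 + 10^+1.36 + 10^-0.74) = 0.04151
DIC = [CO2*]/α₀ = 1.126×10^-4 / 0.04151 = 2.71 mmol/kg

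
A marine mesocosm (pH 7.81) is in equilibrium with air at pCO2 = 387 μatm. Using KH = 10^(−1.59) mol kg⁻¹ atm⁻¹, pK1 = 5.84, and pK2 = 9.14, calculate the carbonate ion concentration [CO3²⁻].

[CO3²⁻] = 0.0434 mmol/kg

[CO2*] = KH · pCO2 = 10^(−1.59) × 387×10^-6 = 9.947×10^-6 mol/kg
α₀ = 1/(1 + K1/[H⁺] + K1K2/[H⁺]²) = 1/(1 + 10^+1.97 + 10^+0.64) = 0.01013
DIC = [CO2*]/α₀ = 9.947×10^-6 / 0.01013 = 0.9817 mmol/kg
[CO3²⁻] = α₂·DIC; α₂ = 0.04423, so [CO3²⁻] = 0.04423 × 0.9817 = 0.0434 mmol/kg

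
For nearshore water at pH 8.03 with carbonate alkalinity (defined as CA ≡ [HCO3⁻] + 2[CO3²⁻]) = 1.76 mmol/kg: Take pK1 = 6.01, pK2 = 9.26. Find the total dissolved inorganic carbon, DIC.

DIC = 1.68 mmol/kg

CA = [HCO3⁻] + 2[CO3²⁻] = (α₁ + 2α₂)·DIC
At pH 8.03: [H⁺]/K1 = 10^-2.02 = 0.0095499, K2/[H⁺] = 10^-1.23 = 0.058884
α₁ = 1/(1 + 0.0095499 + 0.058884) = 1/1.0684 = 0.9359; α₂ = α₁·K2/[H⁺] = 0.05511
α₁ + 2α₂ = 1.0462
DIC = CA / (α₁ + 2α₂) = 1.76 / 1.0462 = 1.68 mmol/kg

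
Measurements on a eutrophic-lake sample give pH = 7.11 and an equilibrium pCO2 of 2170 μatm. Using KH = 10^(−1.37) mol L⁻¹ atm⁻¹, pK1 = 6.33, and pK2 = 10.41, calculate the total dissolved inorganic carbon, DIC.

[CO2*] = KH · pCO2 = 10^(−1.37) × 2170×10^-6 = 9.257×10^-5 mol/L
α₀ = 1/(1 + K1/[H⁺] + K1K2/[H⁺]²) = 1/(1 + 10^+0.78 + 10^-2.52) = 0.1423
DIC = [CO2*]/α₀ = 9.257×10^-5 / 0.1423 = 0.651 mmol/L

DIC = 0.651 mmol/L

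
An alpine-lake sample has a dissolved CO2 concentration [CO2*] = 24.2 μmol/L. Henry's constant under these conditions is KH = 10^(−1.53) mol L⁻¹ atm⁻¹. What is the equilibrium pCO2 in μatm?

pCO2 = 820 μatm

KH = 10^(−1.53) = 2.951×10^-2 mol L⁻¹ atm⁻¹
pCO2 = [CO2*]/KH = 24.2×10^-6 / 2.951×10^-2 = 8.20×10^-4 atm = 820 μatm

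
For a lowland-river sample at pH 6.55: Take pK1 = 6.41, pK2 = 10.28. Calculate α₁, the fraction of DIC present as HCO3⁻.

α₁ = 1 / (1 + [H⁺]/K1 + K2/[H⁺]) = 1 / (1 + 10^-0.14 + 10^-3.73)
   = 1 / (1 + 0.72444 + 0.00018621) = 1/1.7246 = 0.5798

α₁ = 0.580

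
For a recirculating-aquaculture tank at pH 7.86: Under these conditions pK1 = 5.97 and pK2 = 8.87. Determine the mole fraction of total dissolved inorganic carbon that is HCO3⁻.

α₁ = 0.900

α₁ = 1 / (1 + [H⁺]/K1 + K2/[H⁺]) = 1 / (1 + 10^-1.89 + 10^-1.01)
   = 1 / (1 + 0.012882 + 0.097724) = 1/1.1106 = 0.9004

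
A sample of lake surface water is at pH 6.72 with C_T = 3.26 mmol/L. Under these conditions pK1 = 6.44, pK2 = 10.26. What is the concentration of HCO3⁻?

α₁ = 1 / (1 + [H⁺]/K1 + K2/[H⁺]) = 1 / (1 + 10^-0.28 + 10^-3.54)
   = 1 / (1 + 0.52481 + 0.00028840) = 1/1.5251 = 0.6557
[HCO3⁻] = α₁ × DIC = 0.6557 × 3.26 = 2.14 mmol/L

[HCO3⁻] = 2.14 mmol/L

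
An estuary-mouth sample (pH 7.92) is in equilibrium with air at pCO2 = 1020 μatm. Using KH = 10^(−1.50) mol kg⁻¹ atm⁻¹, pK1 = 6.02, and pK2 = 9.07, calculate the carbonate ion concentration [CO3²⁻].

[CO3²⁻] = 0.181 mmol/kg

[CO2*] = KH · pCO2 = 10^(−1.50) × 1020×10^-6 = 3.226×10^-5 mol/kg
α₀ = 1/(1 + K1/[H⁺] + K1K2/[H⁺]²) = 1/(1 + 10^+1.90 + 10^+0.75) = 0.01162
DIC = [CO2*]/α₀ = 3.226×10^-5 / 0.01162 = 2.776 mmol/kg
[CO3²⁻] = α₂·DIC; α₂ = 0.06535, so [CO3²⁻] = 0.06535 × 2.776 = 0.181 mmol/kg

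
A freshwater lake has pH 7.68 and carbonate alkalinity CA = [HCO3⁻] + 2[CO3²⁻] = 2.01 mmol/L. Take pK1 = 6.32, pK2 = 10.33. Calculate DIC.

CA = [HCO3⁻] + 2[CO3²⁻] = (α₁ + 2α₂)·DIC
At pH 7.68: [H⁺]/K1 = 10^-1.36 = 0.043652, K2/[H⁺] = 10^-2.65 = 0.0022387
α₁ = 1/(1 + 0.043652 + 0.0022387) = 1/1.0459 = 0.9561; α₂ = α₁·K2/[H⁺] = 0.002140
α₁ + 2α₂ = 0.9604
DIC = CA / (α₁ + 2α₂) = 2.01 / 0.9604 = 2.09 mmol/L

DIC = 2.09 mmol/L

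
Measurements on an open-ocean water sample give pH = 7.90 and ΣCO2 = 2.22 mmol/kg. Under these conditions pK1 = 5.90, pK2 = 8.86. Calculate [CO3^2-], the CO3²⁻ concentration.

α₂ = 1 / (1 + [H⁺]/K2 + [H⁺]²/(K1K2)) = 1 / (1 + 10^+0.96 + 10^-1.04)
   = 1 / (1 + 9.1201 + 0.091201) = 1/10.211 = 0.09793
[CO3²⁻] = α₂ × DIC = 0.09793 × 2.22 = 0.217 mmol/kg

[CO3²⁻] = 0.217 mmol/kg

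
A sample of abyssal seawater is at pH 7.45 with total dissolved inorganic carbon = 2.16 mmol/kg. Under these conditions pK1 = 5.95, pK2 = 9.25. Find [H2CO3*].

α₀ = 1 / (1 + K1/[H⁺] + K1K2/[H⁺]²) = 1 / (1 + 10^+1.50 + 10^-0.30)
   = 1 / (1 + 31.623 + 0.50119) = 1/33.124 = 0.03019
[CO2*] = α₀ × DIC = 0.03019 × 2.16 = 0.0652 mmol/kg

[CO2*] = 0.0652 mmol/kg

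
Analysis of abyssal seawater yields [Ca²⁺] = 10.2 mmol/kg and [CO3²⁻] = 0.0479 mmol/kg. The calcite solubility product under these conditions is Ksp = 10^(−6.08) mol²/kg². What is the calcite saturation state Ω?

Ω = 0.587

Ksp = 10^(−6.08) = 8.318×10^-7
Ω = [Ca²⁺][CO3²⁻]/Ksp = (10.2×10^-3)(0.0479×10^-3) / 8.318×10^-7 = 0.587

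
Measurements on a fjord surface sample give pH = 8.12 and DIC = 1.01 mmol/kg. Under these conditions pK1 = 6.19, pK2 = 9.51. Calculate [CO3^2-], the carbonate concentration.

[CO3²⁻] = 0.0391 mmol/kg

α₂ = 1 / (1 + [H⁺]/K2 + [H⁺]²/(K1K2)) = 1 / (1 + 10^+1.39 + 10^-0.54)
   = 1 / (1 + 24.547 + 0.28840) = 1/25.835 = 0.03871
[CO3²⁻] = α₂ × DIC = 0.03871 × 1.01 = 0.0391 mmol/kg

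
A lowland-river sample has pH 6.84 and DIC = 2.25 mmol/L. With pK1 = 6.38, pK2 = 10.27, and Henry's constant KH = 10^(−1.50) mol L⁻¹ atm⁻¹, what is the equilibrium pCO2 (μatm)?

pCO2 = 1.83×10^4 μatm

α₀ = 1 / (1 + K1/[H⁺] + K1K2/[H⁺]²) = 1 / (1 + 10^+0.46 + 10^-2.97)
   = 1 / (1 + 2.8840 + 0.0010715) = 1/3.8851 = 0.2574
[CO2*] = α₀ × DIC = 0.2574 × 2.25 = 0.5791 mmol/L
pCO2 = [CO2*]/KH = 5.791×10^-4 / 3.162×10^-2 = 1.83×10^4 μatm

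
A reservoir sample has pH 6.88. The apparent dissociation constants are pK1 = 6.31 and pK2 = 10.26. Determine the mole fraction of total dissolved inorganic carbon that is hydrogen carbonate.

α₁ = 0.788

α₁ = 1 / (1 + [H⁺]/K1 + K2/[H⁺]) = 1 / (1 + 10^-0.57 + 10^-3.38)
   = 1 / (1 + 0.26915 + 0.00041687) = 1/1.2696 = 0.7877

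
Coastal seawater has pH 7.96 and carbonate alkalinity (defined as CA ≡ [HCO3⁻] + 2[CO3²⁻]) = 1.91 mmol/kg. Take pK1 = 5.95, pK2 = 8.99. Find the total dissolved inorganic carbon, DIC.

DIC = 1.78 mmol/kg

CA = [HCO3⁻] + 2[CO3²⁻] = (α₁ + 2α₂)·DIC
At pH 7.96: [H⁺]/K1 = 10^-2.01 = 0.0097724, K2/[H⁺] = 10^-1.03 = 0.093325
α₁ = 1/(1 + 0.0097724 + 0.093325) = 1/1.1031 = 0.9065; α₂ = α₁·K2/[H⁺] = 0.08460
α₁ + 2α₂ = 1.0757
DIC = CA / (α₁ + 2α₂) = 1.91 / 1.0757 = 1.78 mmol/kg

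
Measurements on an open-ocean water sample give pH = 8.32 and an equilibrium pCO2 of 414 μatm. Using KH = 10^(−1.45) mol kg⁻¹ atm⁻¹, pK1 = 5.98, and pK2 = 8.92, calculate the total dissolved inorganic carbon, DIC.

[CO2*] = KH · pCO2 = 10^(−1.45) × 414×10^-6 = 1.469×10^-5 mol/kg
α₀ = 1/(1 + K1/[H⁺] + K1K2/[H⁺]²) = 1/(1 + 10^+2.34 + 10^+1.74) = 0.003640
DIC = [CO2*]/α₀ = 1.469×10^-5 / 0.003640 = 4.04 mmol/kg

DIC = 4.04 mmol/kg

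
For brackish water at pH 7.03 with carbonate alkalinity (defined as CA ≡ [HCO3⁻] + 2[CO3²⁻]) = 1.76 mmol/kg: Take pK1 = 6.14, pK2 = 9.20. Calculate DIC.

CA = [HCO3⁻] + 2[CO3²⁻] = (α₁ + 2α₂)·DIC
At pH 7.03: [H⁺]/K1 = 10^-0.89 = 0.12882, K2/[H⁺] = 10^-2.17 = 0.0067608
α₁ = 1/(1 + 0.12882 + 0.0067608) = 1/1.1356 = 0.8806; α₂ = α₁·K2/[H⁺] = 0.005954
α₁ + 2α₂ = 0.8925
DIC = CA / (α₁ + 2α₂) = 1.76 / 0.8925 = 1.97 mmol/kg

DIC = 1.97 mmol/kg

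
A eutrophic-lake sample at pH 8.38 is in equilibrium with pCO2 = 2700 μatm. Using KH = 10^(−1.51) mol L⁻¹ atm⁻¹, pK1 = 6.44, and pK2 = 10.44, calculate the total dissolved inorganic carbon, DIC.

DIC = 7.41 mmol/L

[CO2*] = KH · pCO2 = 10^(−1.51) × 2700×10^-6 = 8.344×10^-5 mol/L
α₀ = 1/(1 + K1/[H⁺] + K1K2/[H⁺]²) = 1/(1 + 10^+1.94 + 10^-0.12) = 0.01125
DIC = [CO2*]/α₀ = 8.344×10^-5 / 0.01125 = 7.41 mmol/L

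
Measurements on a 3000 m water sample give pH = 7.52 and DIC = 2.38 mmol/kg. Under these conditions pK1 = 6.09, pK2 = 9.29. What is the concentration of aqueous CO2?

α₀ = 1 / (1 + K1/[H⁺] + K1K2/[H⁺]²) = 1 / (1 + 10^+1.43 + 10^-0.34)
   = 1 / (1 + 26.915 + 0.45709) = 1/28.372 = 0.03525
[CO2*] = α₀ × DIC = 0.03525 × 2.38 = 0.0839 mmol/kg

[CO2*] = 0.0839 mmol/kg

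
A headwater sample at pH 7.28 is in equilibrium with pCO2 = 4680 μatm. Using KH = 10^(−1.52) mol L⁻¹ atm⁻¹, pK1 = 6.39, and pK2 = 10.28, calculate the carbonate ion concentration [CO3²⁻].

[CO2*] = KH · pCO2 = 10^(−1.52) × 4680×10^-6 = 1.413×10^-4 mol/L
α₀ = 1/(1 + K1/[H⁺] + K1K2/[H⁺]²) = 1/(1 + 10^+0.89 + 10^-2.11) = 0.1140
DIC = [CO2*]/α₀ = 1.413×10^-4 / 0.1140 = 1.240 mmol/L
[CO3²⁻] = α₂·DIC; α₂ = 0.0008851, so [CO3²⁻] = 0.0008851 × 1.240 = 0.00110 mmol/L = 1.10 μmol/L

[CO3²⁻] = 1.10 μmol/L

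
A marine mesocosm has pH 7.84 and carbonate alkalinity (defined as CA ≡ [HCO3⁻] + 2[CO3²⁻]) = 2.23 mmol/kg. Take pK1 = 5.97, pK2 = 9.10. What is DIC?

DIC = 2.15 mmol/kg

CA = [HCO3⁻] + 2[CO3²⁻] = (α₁ + 2α₂)·DIC
At pH 7.84: [H⁺]/K1 = 10^-1.87 = 0.013490, K2/[H⁺] = 10^-1.26 = 0.054954
α₁ = 1/(1 + 0.013490 + 0.054954) = 1/1.0684 = 0.9359; α₂ = α₁·K2/[H⁺] = 0.05143
α₁ + 2α₂ = 1.0388
DIC = CA / (α₁ + 2α₂) = 2.23 / 1.0388 = 2.15 mmol/kg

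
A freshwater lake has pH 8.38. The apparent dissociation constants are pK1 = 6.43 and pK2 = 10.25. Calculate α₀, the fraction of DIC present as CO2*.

α₀ = 0.0109

α₀ = 1 / (1 + K1/[H⁺] + K1K2/[H⁺]²) = 1 / (1 + 10^+1.95 + 10^+0.08)
   = 1 / (1 + 89.125 + 1.2023) = 1/91.327 = 0.01095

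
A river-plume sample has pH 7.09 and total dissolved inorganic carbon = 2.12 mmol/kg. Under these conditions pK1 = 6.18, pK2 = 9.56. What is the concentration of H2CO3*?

[CO2*] = 0.232 mmol/kg

α₀ = 1 / (1 + K1/[H⁺] + K1K2/[H⁺]²) = 1 / (1 + 10^+0.91 + 10^-1.56)
   = 1 / (1 + 8.1283 + 0.027542) = 1/9.1558 = 0.1092
[CO2*] = α₀ × DIC = 0.1092 × 2.12 = 0.232 mmol/kg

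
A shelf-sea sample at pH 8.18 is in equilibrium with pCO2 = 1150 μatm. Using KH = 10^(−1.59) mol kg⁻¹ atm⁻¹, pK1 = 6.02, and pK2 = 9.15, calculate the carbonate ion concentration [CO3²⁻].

[CO3²⁻] = 0.458 mmol/kg

[CO2*] = KH · pCO2 = 10^(−1.59) × 1150×10^-6 = 2.956×10^-5 mol/kg
α₀ = 1/(1 + K1/[H⁺] + K1K2/[H⁺]²) = 1/(1 + 10^+2.16 + 10^+1.19) = 0.006210
DIC = [CO2*]/α₀ = 2.956×10^-5 / 0.006210 = 4.760 mmol/kg
[CO3²⁻] = α₂·DIC; α₂ = 0.09618, so [CO3²⁻] = 0.09618 × 4.760 = 0.458 mmol/kg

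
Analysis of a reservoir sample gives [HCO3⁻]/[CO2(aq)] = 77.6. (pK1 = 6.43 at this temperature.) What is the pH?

pH = 8.32

From K1 = [H⁺][HCO3⁻]/[CO2(aq)]:  pH = pK1 + log₁₀([HCO3⁻]/[CO2(aq)])
log₁₀(77.6) = +1.890
pH = 6.43 + (+1.890) = 8.32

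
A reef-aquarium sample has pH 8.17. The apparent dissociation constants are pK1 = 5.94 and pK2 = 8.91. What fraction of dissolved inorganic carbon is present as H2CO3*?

α₀ = 0.00496

α₀ = 1 / (1 + K1/[H⁺] + K1K2/[H⁺]²) = 1 / (1 + 10^+2.23 + 10^+1.49)
   = 1 / (1 + 169.82 + 30.903) = 1/201.73 = 0.004957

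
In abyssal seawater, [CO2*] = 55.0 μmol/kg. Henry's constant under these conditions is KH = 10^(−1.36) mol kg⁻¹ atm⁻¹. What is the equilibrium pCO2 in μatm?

pCO2 = 1260 μatm

KH = 10^(−1.36) = 4.365×10^-2 mol kg⁻¹ atm⁻¹
pCO2 = [CO2*]/KH = 55.0×10^-6 / 4.365×10^-2 = 1.26×10^-3 atm = 1260 μatm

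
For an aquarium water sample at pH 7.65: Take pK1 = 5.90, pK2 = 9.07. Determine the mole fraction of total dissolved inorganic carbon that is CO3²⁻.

α₂ = 1 / (1 + [H⁺]/K2 + [H⁺]²/(K1K2)) = 1 / (1 + 10^+1.42 + 10^-0.33)
   = 1 / (1 + 26.303 + 0.46774) = 1/27.770 = 0.03601

α₂ = 0.0360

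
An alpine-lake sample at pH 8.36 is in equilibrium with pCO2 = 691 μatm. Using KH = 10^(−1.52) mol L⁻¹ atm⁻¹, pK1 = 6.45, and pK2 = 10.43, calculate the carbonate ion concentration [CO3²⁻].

[CO2*] = KH · pCO2 = 10^(−1.52) × 691×10^-6 = 2.087×10^-5 mol/L
α₀ = 1/(1 + K1/[H⁺] + K1K2/[H⁺]²) = 1/(1 + 10^+1.91 + 10^-0.16) = 0.01205
DIC = [CO2*]/α₀ = 2.087×10^-5 / 0.01205 = 1.732 mmol/L
[CO3²⁻] = α₂·DIC; α₂ = 0.008338, so [CO3²⁻] = 0.008338 × 1.732 = 0.0144 mmol/L = 14.4 μmol/L

[CO3²⁻] = 14.4 μmol/L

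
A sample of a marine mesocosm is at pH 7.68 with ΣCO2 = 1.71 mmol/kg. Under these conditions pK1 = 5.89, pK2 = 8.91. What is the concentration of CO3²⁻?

α₂ = 1 / (1 + [H⁺]/K2 + [H⁺]²/(K1K2)) = 1 / (1 + 10^+1.23 + 10^-0.56)
   = 1 / (1 + 16.982 + 0.27542) = 1/18.258 = 0.05477
[CO3²⁻] = α₂ × DIC = 0.05477 × 1.71 = 0.0937 mmol/kg

[CO3²⁻] = 0.0937 mmol/kg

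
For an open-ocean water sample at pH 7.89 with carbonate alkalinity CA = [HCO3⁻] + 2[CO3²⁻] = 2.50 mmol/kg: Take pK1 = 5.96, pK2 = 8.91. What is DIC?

DIC = 2.32 mmol/kg

CA = [HCO3⁻] + 2[CO3²⁻] = (α₁ + 2α₂)·DIC
At pH 7.89: [H⁺]/K1 = 10^-1.93 = 0.011749, K2/[H⁺] = 10^-1.02 = 0.095499
α₁ = 1/(1 + 0.011749 + 0.095499) = 1/1.1072 = 0.9031; α₂ = α₁·K2/[H⁺] = 0.08625
α₁ + 2α₂ = 1.0756
DIC = CA / (α₁ + 2α₂) = 2.50 / 1.0756 = 2.32 mmol/kg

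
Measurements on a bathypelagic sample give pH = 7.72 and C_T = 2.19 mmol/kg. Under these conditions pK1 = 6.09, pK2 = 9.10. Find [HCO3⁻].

α₁ = 1 / (1 + [H⁺]/K1 + K2/[H⁺]) = 1 / (1 + 10^-1.63 + 10^-1.38)
   = 1 / (1 + 0.023442 + 0.041687) = 1/1.0651 = 0.9389
[HCO3⁻] = α₁ × DIC = 0.9389 × 2.19 = 2.06 mmol/kg

[HCO3⁻] = 2.06 mmol/kg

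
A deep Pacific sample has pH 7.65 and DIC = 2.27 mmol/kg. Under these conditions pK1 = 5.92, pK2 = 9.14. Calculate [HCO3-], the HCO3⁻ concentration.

α₁ = 1 / (1 + [H⁺]/K1 + K2/[H⁺]) = 1 / (1 + 10^-1.73 + 10^-1.49)
   = 1 / (1 + 0.018621 + 0.032359) = 1/1.0510 = 0.9515
[HCO3⁻] = α₁ × DIC = 0.9515 × 2.27 = 2.16 mmol/kg

[HCO3⁻] = 2.16 mmol/kg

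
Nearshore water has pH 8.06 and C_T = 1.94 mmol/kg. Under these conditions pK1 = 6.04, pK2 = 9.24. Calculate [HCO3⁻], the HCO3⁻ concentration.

α₁ = 1 / (1 + [H⁺]/K1 + K2/[H⁺]) = 1 / (1 + 10^-2.02 + 10^-1.18)
   = 1 / (1 + 0.0095499 + 0.066069) = 1/1.0756 = 0.9297
[HCO3⁻] = α₁ × DIC = 0.9297 × 1.94 = 1.80 mmol/kg

[HCO3⁻] = 1.80 mmol/kg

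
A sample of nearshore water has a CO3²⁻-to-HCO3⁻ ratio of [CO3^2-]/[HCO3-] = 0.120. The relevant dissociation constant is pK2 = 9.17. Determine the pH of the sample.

pH = 8.25

From K2 = [H⁺][CO3^2-]/[HCO3-]:  pH = pK2 + log₁₀([CO3^2-]/[HCO3-])
log₁₀(0.120) = -0.921
pH = 9.17 + (-0.921) = 8.25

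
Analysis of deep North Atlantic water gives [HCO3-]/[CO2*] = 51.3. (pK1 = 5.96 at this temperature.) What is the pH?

pH = 7.67

From K1 = [H⁺][HCO3-]/[CO2*]:  pH = pK1 + log₁₀([HCO3-]/[CO2*])
log₁₀(51.3) = +1.710
pH = 5.96 + (+1.710) = 7.67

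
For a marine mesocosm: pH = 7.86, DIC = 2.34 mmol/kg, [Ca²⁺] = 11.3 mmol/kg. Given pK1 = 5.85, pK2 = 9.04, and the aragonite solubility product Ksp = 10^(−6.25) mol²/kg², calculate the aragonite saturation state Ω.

Ω = 2.89

α₂ = 1 / (1 + [H⁺]/K2 + [H⁺]²/(K1K2)) = 1 / (1 + 10^+1.18 + 10^-0.83)
   = 1 / (1 + 15.136 + 0.14791) = 1/16.284 = 0.06141
[CO3²⁻] = α₂ × DIC = 0.06141 × 2.34 = 0.1437 mmol/kg
Ksp = 10^(−6.25) = 5.623×10^-7
Ω = [Ca²⁺][CO3²⁻]/Ksp = (11.3×10^-3)(1.437×10^-4) / 5.623×10^-7 = 2.89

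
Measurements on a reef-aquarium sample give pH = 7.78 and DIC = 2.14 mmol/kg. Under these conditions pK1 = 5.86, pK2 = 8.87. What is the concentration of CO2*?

[CO2*] = 0.0235 mmol/kg

α₀ = 1 / (1 + K1/[H⁺] + K1K2/[H⁺]²) = 1 / (1 + 10^+1.92 + 10^+0.83)
   = 1 / (1 + 83.176 + 6.7608) = 1/90.937 = 0.01100
[CO2*] = α₀ × DIC = 0.01100 × 2.14 = 0.0235 mmol/kg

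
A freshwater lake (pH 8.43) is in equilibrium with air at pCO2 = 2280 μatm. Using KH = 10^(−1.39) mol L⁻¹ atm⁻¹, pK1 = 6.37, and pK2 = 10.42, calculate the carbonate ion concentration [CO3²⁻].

[CO2*] = KH · pCO2 = 10^(−1.39) × 2280×10^-6 = 9.288×10^-5 mol/L
α₀ = 1/(1 + K1/[H⁺] + K1K2/[H⁺]²) = 1/(1 + 10^+2.06 + 10^+0.07) = 0.008548
DIC = [CO2*]/α₀ = 9.288×10^-5 / 0.008548 = 10.87 mmol/L
[CO3²⁻] = α₂·DIC; α₂ = 0.01004, so [CO3²⁻] = 0.01004 × 10.87 = 0.109 mmol/L

[CO3²⁻] = 0.109 mmol/L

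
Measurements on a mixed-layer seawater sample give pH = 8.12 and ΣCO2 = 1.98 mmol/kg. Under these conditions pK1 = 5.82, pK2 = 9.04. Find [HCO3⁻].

[HCO3⁻] = 1.76 mmol/kg

α₁ = 1 / (1 + [H⁺]/K1 + K2/[H⁺]) = 1 / (1 + 10^-2.30 + 10^-0.92)
   = 1 / (1 + 0.0050119 + 0.12023) = 1/1.1252 = 0.8887
[HCO3⁻] = α₁ × DIC = 0.8887 × 1.98 = 1.76 mmol/kg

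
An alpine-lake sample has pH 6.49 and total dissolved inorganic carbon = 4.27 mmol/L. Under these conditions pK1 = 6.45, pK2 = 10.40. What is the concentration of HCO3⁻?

α₁ = 1 / (1 + [H⁺]/K1 + K2/[H⁺]) = 1 / (1 + 10^-0.04 + 10^-3.91)
   = 1 / (1 + 0.91201 + 0.00012303) = 1/1.9121 = 0.5230
[HCO3⁻] = α₁ × DIC = 0.5230 × 4.27 = 2.23 mmol/L

[HCO3⁻] = 2.23 mmol/L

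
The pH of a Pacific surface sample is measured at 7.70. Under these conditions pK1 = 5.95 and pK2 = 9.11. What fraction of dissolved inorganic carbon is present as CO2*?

α₀ = 0.0168

α₀ = 1 / (1 + K1/[H⁺] + K1K2/[H⁺]²) = 1 / (1 + 10^+1.75 + 10^+0.34)
   = 1 / (1 + 56.234 + 2.1878) = 1/59.422 = 0.01683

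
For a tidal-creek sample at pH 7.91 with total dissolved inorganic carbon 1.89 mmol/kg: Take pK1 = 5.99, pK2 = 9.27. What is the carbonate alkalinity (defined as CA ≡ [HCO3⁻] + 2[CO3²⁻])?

CA = 1.95 mmol/kg

CA = [HCO3⁻] + 2[CO3²⁻] = (α₁ + 2α₂)·DIC
At pH 7.91: [H⁺]/K1 = 10^-1.92 = 0.012023, K2/[H⁺] = 10^-1.36 = 0.043652
α₁ = 1/(1 + 0.012023 + 0.043652) = 1/1.0557 = 0.9473; α₂ = α₁·K2/[H⁺] = 0.04135
α₁ + 2α₂ = 1.0300
CA = 1.0300 × 1.89 = 1.95 mmol/kg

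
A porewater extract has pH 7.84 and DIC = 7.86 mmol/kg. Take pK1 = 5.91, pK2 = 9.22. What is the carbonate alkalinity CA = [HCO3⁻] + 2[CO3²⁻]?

CA = 8.08 mmol/kg

CA = [HCO3⁻] + 2[CO3²⁻] = (α₁ + 2α₂)·DIC
At pH 7.84: [H⁺]/K1 = 10^-1.93 = 0.011749, K2/[H⁺] = 10^-1.38 = 0.041687
α₁ = 1/(1 + 0.011749 + 0.041687) = 1/1.0534 = 0.9493; α₂ = α₁·K2/[H⁺] = 0.03957
α₁ + 2α₂ = 1.0284
CA = 1.0284 × 7.86 = 8.08 mmol/kg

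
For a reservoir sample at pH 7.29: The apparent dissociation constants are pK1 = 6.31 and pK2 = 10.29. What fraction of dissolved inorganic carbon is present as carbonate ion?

α₂ = 0.000904

α₂ = 1 / (1 + [H⁺]/K2 + [H⁺]²/(K1K2)) = 1 / (1 + 10^+3.00 + 10^+2.02)
   = 1 / (1 + 1000.0 + 104.71) = 1/1105.7 = 0.0009044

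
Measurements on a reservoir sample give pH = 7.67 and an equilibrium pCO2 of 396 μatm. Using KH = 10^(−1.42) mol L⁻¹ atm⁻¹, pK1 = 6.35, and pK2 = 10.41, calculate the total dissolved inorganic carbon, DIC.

DIC = 0.330 mmol/L

[CO2*] = KH · pCO2 = 10^(−1.42) × 396×10^-6 = 1.506×10^-5 mol/L
α₀ = 1/(1 + K1/[H⁺] + K1K2/[H⁺]²) = 1/(1 + 10^+1.32 + 10^-1.42) = 0.04560
DIC = [CO2*]/α₀ = 1.506×10^-5 / 0.04560 = 0.330 mmol/L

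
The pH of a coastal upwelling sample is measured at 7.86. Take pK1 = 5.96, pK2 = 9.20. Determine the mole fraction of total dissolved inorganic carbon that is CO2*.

α₀ = 1 / (1 + K1/[H⁺] + K1K2/[H⁺]²) = 1 / (1 + 10^+1.90 + 10^+0.56)
   = 1 / (1 + 79.433 + 3.6308) = 1/84.064 = 0.01190

α₀ = 0.0119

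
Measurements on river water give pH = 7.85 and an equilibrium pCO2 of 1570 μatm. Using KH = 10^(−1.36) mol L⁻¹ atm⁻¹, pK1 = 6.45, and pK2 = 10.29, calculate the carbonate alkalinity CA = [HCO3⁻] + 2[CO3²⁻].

CA = 1.73 mmol/L

[CO2*] = KH · pCO2 = 10^(−1.36) × 1570×10^-6 = 6.853×10^-5 mol/L
α₀ = 1/(1 + K1/[H⁺] + K1K2/[H⁺]²) = 1/(1 + 10^+1.40 + 10^-1.04) = 0.03815
DIC = [CO2*]/α₀ = 6.853×10^-5 / 0.03815 = 1.796 mmol/L
CA = (α₁ + 2α₂)·DIC = (0.9584 + 2×0.003480) × 1.796 = 1.73 mmol/L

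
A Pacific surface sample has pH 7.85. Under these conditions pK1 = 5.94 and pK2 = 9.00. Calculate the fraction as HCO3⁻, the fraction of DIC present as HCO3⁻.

α₁ = 0.923

α₁ = 1 / (1 + [H⁺]/K1 + K2/[H⁺]) = 1 / (1 + 10^-1.91 + 10^-1.15)
   = 1 / (1 + 0.012303 + 0.070795) = 1/1.0831 = 0.9233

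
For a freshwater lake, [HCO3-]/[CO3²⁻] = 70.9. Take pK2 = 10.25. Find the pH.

From K2 = [H⁺][CO3²⁻]/[HCO3-]:  pH = pK2 − log₁₀([HCO3-]/[CO3²⁻])
log₁₀(70.9) = +1.851
pH = 10.25 − (+1.851) = 8.40

pH = 8.40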